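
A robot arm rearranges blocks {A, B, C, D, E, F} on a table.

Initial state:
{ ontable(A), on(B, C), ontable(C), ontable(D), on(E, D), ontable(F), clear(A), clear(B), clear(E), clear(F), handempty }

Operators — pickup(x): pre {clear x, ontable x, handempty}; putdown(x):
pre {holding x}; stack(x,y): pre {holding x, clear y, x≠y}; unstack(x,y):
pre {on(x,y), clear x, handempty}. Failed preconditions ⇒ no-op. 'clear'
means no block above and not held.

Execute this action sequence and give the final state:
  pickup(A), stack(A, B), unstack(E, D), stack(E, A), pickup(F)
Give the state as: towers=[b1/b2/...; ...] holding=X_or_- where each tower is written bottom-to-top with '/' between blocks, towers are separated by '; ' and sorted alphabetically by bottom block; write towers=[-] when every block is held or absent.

towers=[C/B/A/E; D] holding=F

step 1 (pickup(A)): towers=[C/B; D/E; F] holding=A
step 2 (stack(A, B)): towers=[C/B/A; D/E; F] holding=-
step 3 (unstack(E, D)): towers=[C/B/A; D; F] holding=E
step 4 (stack(E, A)): towers=[C/B/A/E; D; F] holding=-
step 5 (pickup(F)): towers=[C/B/A/E; D] holding=F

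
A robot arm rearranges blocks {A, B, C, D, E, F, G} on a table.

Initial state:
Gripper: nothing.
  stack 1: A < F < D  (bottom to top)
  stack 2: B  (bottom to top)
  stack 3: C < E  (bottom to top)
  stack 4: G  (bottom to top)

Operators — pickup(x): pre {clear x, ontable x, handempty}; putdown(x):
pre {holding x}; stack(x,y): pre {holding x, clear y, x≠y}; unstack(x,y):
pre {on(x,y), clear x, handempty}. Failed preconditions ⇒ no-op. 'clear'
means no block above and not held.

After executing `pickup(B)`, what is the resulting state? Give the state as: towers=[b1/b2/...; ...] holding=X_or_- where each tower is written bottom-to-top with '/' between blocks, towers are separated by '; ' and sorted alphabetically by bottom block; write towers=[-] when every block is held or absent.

before: towers=[A/F/D; B; C/E; G] holding=-
pre[pickup(B)]: clear(B) ✓, ontable(B) ✓, handempty ✓
all met → apply pickup(B)
after:  towers=[A/F/D; C/E; G] holding=B

towers=[A/F/D; C/E; G] holding=B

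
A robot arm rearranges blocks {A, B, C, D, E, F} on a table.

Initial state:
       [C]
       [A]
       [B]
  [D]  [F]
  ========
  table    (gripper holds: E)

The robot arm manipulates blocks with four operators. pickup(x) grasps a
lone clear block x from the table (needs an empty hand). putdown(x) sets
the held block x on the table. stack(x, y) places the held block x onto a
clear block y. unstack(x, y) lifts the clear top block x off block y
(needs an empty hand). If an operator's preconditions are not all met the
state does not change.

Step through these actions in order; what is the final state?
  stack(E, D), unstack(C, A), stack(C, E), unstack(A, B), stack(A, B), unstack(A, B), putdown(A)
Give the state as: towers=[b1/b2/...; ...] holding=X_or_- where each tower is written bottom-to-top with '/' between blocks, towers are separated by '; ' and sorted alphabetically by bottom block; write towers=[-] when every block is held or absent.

towers=[A; D/E/C; F/B] holding=-

step 1 (stack(E, D)): towers=[D/E; F/B/A/C] holding=-
step 2 (unstack(C, A)): towers=[D/E; F/B/A] holding=C
step 3 (stack(C, E)): towers=[D/E/C; F/B/A] holding=-
step 4 (unstack(A, B)): towers=[D/E/C; F/B] holding=A
step 5 (stack(A, B)): towers=[D/E/C; F/B/A] holding=-
step 6 (unstack(A, B)): towers=[D/E/C; F/B] holding=A
step 7 (putdown(A)): towers=[A; D/E/C; F/B] holding=-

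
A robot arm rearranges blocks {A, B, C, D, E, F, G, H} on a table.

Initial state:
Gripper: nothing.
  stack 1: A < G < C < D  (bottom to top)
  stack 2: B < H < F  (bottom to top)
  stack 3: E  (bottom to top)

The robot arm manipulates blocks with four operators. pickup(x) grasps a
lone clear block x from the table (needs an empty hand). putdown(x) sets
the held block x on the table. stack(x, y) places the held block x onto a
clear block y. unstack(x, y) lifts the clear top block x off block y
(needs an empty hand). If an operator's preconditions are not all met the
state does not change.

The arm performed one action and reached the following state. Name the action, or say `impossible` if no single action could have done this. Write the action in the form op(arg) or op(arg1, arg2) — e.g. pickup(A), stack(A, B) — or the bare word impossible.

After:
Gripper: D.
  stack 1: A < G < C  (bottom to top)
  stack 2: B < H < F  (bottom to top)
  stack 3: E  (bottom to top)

unstack(D, C)

target: towers=[A/G/C; B/H/F; E] holding=D
         pickup(E) → towers=[A/G/C/D; B/H/F] holding=E
     unstack(F, H) → towers=[A/G/C/D; B/H; E] holding=F
     unstack(D, C) → towers=[A/G/C; B/H/F; E] holding=D  ← match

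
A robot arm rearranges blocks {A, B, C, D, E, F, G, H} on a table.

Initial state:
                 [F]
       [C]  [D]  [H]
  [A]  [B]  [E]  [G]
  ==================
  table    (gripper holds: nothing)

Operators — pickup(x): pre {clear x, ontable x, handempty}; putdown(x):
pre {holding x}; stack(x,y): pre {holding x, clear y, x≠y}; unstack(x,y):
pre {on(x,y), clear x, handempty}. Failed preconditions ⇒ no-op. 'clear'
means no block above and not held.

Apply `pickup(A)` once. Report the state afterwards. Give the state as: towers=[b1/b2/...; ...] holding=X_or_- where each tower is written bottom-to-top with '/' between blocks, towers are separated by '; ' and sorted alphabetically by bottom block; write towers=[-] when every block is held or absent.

before: towers=[A; B/C; E/D; G/H/F] holding=-
pre[pickup(A)]: clear(A) ✓, ontable(A) ✓, handempty ✓
all met → apply pickup(A)
after:  towers=[B/C; E/D; G/H/F] holding=A

towers=[B/C; E/D; G/H/F] holding=A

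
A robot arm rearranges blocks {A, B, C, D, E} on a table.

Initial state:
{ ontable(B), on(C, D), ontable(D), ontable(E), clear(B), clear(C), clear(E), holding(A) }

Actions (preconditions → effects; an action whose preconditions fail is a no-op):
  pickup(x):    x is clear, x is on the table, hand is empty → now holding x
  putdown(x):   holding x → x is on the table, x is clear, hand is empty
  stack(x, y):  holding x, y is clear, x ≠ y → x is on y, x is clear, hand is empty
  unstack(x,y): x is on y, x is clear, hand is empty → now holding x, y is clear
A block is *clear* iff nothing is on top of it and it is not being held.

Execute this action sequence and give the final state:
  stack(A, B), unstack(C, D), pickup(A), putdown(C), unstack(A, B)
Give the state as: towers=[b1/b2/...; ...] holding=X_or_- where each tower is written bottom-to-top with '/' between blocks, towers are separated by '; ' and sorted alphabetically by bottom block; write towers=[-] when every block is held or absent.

towers=[B; C; D; E] holding=A

step 1 (stack(A, B)): towers=[B/A; D/C; E] holding=-
step 2 (unstack(C, D)): towers=[B/A; D; E] holding=C
step 3 (pickup(A)) [no-op]: towers=[B/A; D; E] holding=C
step 4 (putdown(C)): towers=[B/A; C; D; E] holding=-
step 5 (unstack(A, B)): towers=[B; C; D; E] holding=A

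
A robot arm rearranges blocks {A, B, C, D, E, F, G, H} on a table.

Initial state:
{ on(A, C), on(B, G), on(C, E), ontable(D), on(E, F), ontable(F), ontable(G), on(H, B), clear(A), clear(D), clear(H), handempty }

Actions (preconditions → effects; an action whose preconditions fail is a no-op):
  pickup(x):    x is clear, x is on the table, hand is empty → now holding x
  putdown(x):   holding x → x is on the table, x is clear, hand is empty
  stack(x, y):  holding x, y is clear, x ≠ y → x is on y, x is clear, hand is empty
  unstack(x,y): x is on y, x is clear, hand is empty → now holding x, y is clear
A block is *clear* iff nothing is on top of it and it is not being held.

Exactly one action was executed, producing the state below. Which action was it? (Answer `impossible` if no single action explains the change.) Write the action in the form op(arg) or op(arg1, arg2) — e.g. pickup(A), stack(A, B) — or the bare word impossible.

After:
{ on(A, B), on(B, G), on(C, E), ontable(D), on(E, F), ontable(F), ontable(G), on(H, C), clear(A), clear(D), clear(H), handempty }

impossible

target: towers=[D; F/E/C/H; G/B/A] holding=-
     unstack(A, C) → towers=[D; F/E/C; G/B/H] holding=A
     unstack(H, B) → towers=[D; F/E/C/A; G/B] holding=H
         pickup(D) → towers=[F/E/C/A; G/B/H] holding=D
none of the 3 applicable actions match → impossible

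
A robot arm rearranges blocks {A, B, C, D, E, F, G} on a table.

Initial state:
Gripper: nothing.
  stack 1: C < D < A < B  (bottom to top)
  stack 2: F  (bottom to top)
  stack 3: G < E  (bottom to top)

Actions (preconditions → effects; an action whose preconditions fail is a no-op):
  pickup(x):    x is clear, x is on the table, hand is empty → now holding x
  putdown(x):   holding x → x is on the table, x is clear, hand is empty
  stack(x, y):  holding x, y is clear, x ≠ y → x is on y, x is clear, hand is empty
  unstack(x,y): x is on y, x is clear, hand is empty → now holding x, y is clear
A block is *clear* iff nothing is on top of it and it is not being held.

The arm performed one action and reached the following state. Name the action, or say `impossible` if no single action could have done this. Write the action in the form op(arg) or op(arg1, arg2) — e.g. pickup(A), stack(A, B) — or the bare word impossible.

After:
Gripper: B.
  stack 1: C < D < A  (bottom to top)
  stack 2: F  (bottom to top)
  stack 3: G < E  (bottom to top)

target: towers=[C/D/A; F; G/E] holding=B
     unstack(B, A) → towers=[C/D/A; F; G/E] holding=B  ← match
         pickup(F) → towers=[C/D/A/B; G/E] holding=F
     unstack(E, G) → towers=[C/D/A/B; F; G] holding=E

unstack(B, A)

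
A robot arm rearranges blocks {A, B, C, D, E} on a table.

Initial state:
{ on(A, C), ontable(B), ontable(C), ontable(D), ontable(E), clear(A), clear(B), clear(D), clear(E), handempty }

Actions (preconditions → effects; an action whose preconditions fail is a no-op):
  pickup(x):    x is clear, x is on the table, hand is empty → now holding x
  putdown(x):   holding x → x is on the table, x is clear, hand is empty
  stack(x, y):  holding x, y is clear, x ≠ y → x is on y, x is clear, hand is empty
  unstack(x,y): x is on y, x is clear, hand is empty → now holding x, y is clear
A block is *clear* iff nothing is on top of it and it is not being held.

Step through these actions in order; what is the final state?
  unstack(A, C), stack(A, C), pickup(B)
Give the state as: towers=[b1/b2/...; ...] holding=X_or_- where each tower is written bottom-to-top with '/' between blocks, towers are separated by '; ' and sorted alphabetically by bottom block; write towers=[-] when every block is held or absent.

step 1 (unstack(A, C)): towers=[B; C; D; E] holding=A
step 2 (stack(A, C)): towers=[B; C/A; D; E] holding=-
step 3 (pickup(B)): towers=[C/A; D; E] holding=B

towers=[C/A; D; E] holding=B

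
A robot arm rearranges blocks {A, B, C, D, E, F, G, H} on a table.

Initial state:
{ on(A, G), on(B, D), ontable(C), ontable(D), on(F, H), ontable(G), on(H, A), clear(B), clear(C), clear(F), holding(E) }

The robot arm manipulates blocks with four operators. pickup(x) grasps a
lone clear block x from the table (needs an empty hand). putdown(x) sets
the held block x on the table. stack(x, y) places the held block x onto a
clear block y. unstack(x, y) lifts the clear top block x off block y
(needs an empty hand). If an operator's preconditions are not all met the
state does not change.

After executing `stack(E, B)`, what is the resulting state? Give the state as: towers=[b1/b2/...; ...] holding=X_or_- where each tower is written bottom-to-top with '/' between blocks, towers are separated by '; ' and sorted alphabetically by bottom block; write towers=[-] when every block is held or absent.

before: towers=[C; D/B; G/A/H/F] holding=E
pre[stack(E, B)]: holding(E) yes, clear(B) yes, E≠B yes
all met → apply stack(E, B)
after:  towers=[C; D/B/E; G/A/H/F] holding=-

towers=[C; D/B/E; G/A/H/F] holding=-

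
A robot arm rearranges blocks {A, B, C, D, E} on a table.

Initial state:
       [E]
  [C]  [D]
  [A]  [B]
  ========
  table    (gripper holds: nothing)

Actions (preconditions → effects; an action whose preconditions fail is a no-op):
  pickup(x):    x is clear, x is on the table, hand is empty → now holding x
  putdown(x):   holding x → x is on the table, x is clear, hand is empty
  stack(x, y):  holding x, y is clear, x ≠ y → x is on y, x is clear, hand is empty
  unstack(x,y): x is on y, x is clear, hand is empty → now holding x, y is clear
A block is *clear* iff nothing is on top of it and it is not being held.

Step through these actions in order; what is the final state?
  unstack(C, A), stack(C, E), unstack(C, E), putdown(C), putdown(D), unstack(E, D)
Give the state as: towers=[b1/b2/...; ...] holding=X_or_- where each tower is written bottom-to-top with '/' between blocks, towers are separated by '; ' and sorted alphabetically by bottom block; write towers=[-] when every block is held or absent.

towers=[A; B/D; C] holding=E

step 1 (unstack(C, A)): towers=[A; B/D/E] holding=C
step 2 (stack(C, E)): towers=[A; B/D/E/C] holding=-
step 3 (unstack(C, E)): towers=[A; B/D/E] holding=C
step 4 (putdown(C)): towers=[A; B/D/E; C] holding=-
step 5 (putdown(D)) [no-op]: towers=[A; B/D/E; C] holding=-
step 6 (unstack(E, D)): towers=[A; B/D; C] holding=E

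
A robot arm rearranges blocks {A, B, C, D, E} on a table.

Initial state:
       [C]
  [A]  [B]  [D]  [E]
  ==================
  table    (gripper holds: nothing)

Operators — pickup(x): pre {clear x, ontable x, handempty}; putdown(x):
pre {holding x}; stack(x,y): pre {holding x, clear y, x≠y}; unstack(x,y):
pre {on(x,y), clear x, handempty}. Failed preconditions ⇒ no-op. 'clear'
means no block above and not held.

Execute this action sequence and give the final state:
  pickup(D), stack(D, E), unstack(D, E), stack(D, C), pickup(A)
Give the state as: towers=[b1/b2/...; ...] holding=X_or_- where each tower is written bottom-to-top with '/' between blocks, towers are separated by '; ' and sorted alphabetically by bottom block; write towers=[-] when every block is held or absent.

towers=[B/C/D; E] holding=A

step 1 (pickup(D)): towers=[A; B/C; E] holding=D
step 2 (stack(D, E)): towers=[A; B/C; E/D] holding=-
step 3 (unstack(D, E)): towers=[A; B/C; E] holding=D
step 4 (stack(D, C)): towers=[A; B/C/D; E] holding=-
step 5 (pickup(A)): towers=[B/C/D; E] holding=A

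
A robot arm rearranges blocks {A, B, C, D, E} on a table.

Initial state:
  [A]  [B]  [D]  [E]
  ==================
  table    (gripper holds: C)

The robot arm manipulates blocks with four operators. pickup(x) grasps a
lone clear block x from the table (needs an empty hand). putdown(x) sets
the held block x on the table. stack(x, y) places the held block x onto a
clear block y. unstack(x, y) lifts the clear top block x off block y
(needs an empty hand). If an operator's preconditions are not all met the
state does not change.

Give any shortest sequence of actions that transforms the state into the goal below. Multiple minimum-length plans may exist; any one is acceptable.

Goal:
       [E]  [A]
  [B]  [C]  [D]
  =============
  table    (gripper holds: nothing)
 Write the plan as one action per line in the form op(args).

putdown(C)
pickup(A)
stack(A, D)
pickup(E)
stack(E, C)

step 1 (putdown(C)): towers=[A; B; C; D; E] holding=-
step 2 (pickup(A)): towers=[B; C; D; E] holding=A
step 3 (stack(A, D)): towers=[B; C; D/A; E] holding=-
step 4 (pickup(E)): towers=[B; C; D/A] holding=E
step 5 (stack(E, C)): towers=[B; C/E; D/A] holding=-
goal check: towers=[B; C/E; D/A] holding=- — reached (length 5, optimal by BFS)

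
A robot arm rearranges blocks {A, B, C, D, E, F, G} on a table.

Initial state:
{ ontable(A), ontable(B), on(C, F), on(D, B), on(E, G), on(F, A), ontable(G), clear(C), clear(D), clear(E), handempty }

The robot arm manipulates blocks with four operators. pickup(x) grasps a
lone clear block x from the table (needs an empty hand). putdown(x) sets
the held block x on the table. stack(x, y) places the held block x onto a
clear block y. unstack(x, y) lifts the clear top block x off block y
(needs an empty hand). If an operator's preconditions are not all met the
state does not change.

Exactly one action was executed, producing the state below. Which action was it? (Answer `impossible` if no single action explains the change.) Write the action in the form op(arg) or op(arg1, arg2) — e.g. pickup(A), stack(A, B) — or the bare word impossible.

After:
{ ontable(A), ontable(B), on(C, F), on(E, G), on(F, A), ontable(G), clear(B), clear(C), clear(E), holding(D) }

unstack(D, B)

target: towers=[A/F/C; B; G/E] holding=D
     unstack(D, B) → towers=[A/F/C; B; G/E] holding=D  ← match
     unstack(E, G) → towers=[A/F/C; B/D; G] holding=E
     unstack(C, F) → towers=[A/F; B/D; G/E] holding=C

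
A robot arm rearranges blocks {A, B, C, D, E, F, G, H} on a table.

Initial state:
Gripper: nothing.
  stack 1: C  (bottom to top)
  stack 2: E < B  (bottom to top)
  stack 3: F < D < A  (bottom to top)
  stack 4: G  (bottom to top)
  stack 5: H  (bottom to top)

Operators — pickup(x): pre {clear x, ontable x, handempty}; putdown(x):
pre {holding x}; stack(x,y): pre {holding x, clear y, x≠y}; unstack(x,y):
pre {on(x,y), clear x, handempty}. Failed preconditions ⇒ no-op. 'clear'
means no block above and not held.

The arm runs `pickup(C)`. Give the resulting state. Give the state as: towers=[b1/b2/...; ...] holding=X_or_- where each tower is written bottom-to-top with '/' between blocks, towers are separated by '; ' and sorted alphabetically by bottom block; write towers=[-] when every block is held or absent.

towers=[E/B; F/D/A; G; H] holding=C

before: towers=[C; E/B; F/D/A; G; H] holding=-
pre[pickup(C)]: clear(C) ✓, ontable(C) ✓, handempty ✓
all met → apply pickup(C)
after:  towers=[E/B; F/D/A; G; H] holding=C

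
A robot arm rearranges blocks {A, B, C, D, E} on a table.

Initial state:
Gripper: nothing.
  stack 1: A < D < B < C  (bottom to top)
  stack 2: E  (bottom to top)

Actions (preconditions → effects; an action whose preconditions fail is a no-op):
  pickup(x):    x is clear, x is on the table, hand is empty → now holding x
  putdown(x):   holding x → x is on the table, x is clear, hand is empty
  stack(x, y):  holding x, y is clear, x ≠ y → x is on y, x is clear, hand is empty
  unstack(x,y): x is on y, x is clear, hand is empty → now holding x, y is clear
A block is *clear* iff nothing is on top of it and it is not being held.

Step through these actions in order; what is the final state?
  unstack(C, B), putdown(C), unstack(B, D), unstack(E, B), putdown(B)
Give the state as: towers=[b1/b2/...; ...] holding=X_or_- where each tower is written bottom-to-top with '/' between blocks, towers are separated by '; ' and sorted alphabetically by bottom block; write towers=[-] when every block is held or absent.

towers=[A/D; B; C; E] holding=-

step 1 (unstack(C, B)): towers=[A/D/B; E] holding=C
step 2 (putdown(C)): towers=[A/D/B; C; E] holding=-
step 3 (unstack(B, D)): towers=[A/D; C; E] holding=B
step 4 (unstack(E, B)) [no-op]: towers=[A/D; C; E] holding=B
step 5 (putdown(B)): towers=[A/D; B; C; E] holding=-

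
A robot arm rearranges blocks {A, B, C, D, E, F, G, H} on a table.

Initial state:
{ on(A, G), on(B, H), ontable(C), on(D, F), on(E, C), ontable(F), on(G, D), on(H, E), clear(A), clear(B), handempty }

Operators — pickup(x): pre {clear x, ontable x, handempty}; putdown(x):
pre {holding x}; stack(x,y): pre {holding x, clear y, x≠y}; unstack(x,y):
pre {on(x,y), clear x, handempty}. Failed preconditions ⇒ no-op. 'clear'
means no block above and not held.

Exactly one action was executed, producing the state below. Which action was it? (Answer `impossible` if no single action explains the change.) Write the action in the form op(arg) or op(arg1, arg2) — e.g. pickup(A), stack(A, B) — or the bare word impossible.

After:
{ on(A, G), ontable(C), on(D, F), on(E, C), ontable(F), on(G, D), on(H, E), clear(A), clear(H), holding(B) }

target: towers=[C/E/H; F/D/G/A] holding=B
     unstack(A, G) → towers=[C/E/H/B; F/D/G] holding=A
     unstack(B, H) → towers=[C/E/H; F/D/G/A] holding=B  ← match

unstack(B, H)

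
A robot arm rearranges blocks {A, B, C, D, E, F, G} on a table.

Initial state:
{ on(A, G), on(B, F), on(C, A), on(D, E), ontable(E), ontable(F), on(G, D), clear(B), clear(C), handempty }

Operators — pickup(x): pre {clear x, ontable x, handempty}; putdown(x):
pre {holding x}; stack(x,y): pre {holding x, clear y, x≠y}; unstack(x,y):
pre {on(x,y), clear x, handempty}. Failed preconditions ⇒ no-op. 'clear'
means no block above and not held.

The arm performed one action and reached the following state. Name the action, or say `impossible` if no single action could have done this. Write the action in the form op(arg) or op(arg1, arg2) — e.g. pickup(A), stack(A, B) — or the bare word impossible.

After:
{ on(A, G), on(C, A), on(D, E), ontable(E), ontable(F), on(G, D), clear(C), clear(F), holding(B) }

target: towers=[E/D/G/A/C; F] holding=B
     unstack(B, F) → towers=[E/D/G/A/C; F] holding=B  ← match
     unstack(C, A) → towers=[E/D/G/A; F/B] holding=C

unstack(B, F)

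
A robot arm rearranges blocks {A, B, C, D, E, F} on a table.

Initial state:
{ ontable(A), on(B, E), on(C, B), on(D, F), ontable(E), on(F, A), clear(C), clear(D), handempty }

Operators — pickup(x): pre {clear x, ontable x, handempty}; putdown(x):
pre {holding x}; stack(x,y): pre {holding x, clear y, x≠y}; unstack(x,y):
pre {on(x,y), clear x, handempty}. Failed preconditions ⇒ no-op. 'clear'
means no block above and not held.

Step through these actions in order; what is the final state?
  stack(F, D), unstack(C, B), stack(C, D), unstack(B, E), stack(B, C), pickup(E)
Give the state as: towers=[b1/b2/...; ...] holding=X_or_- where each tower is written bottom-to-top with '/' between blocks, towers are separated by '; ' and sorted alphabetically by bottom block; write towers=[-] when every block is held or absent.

towers=[A/F/D/C/B] holding=E

step 1 (stack(F, D)) [no-op]: towers=[A/F/D; E/B/C] holding=-
step 2 (unstack(C, B)): towers=[A/F/D; E/B] holding=C
step 3 (stack(C, D)): towers=[A/F/D/C; E/B] holding=-
step 4 (unstack(B, E)): towers=[A/F/D/C; E] holding=B
step 5 (stack(B, C)): towers=[A/F/D/C/B; E] holding=-
step 6 (pickup(E)): towers=[A/F/D/C/B] holding=E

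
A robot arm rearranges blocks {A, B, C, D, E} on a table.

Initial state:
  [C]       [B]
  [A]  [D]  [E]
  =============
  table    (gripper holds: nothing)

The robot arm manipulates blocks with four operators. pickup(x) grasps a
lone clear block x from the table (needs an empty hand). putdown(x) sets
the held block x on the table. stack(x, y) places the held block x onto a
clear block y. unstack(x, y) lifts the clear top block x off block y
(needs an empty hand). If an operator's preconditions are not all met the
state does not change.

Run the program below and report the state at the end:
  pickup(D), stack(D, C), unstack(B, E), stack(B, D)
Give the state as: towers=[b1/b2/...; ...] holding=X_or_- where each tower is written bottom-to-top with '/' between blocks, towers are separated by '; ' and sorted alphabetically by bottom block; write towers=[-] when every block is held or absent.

towers=[A/C/D/B; E] holding=-

step 1 (pickup(D)): towers=[A/C; E/B] holding=D
step 2 (stack(D, C)): towers=[A/C/D; E/B] holding=-
step 3 (unstack(B, E)): towers=[A/C/D; E] holding=B
step 4 (stack(B, D)): towers=[A/C/D/B; E] holding=-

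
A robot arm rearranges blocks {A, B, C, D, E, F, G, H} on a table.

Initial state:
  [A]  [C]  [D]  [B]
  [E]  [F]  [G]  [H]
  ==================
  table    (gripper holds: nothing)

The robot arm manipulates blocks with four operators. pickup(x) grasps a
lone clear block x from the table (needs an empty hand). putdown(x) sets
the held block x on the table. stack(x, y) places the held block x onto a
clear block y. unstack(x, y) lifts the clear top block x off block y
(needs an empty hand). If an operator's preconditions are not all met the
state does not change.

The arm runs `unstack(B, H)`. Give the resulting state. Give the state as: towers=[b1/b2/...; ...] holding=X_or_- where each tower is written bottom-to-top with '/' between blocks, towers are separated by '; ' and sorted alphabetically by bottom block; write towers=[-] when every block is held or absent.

towers=[E/A; F/C; G/D; H] holding=B

before: towers=[E/A; F/C; G/D; H/B] holding=-
pre[unstack(B, H)]: on(B,H) ✓, clear(B) ✓, handempty ✓
all met → apply unstack(B, H)
after:  towers=[E/A; F/C; G/D; H] holding=B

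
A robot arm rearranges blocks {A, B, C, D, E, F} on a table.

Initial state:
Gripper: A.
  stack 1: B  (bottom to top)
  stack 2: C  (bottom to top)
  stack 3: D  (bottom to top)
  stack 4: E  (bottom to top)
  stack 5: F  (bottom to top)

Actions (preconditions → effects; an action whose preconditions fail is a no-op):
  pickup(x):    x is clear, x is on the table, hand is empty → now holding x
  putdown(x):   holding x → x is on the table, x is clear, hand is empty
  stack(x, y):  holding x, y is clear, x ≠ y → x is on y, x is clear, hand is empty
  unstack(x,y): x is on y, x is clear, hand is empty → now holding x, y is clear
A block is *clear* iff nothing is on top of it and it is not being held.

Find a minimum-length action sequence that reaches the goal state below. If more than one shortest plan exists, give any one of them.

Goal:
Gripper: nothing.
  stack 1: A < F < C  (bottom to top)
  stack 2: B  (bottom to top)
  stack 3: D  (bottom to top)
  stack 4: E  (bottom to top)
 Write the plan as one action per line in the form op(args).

putdown(A)
pickup(F)
stack(F, A)
pickup(C)
stack(C, F)

step 1 (putdown(A)): towers=[A; B; C; D; E; F] holding=-
step 2 (pickup(F)): towers=[A; B; C; D; E] holding=F
step 3 (stack(F, A)): towers=[A/F; B; C; D; E] holding=-
step 4 (pickup(C)): towers=[A/F; B; D; E] holding=C
step 5 (stack(C, F)): towers=[A/F/C; B; D; E] holding=-
goal check: towers=[A/F/C; B; D; E] holding=- — reached (length 5, optimal by BFS)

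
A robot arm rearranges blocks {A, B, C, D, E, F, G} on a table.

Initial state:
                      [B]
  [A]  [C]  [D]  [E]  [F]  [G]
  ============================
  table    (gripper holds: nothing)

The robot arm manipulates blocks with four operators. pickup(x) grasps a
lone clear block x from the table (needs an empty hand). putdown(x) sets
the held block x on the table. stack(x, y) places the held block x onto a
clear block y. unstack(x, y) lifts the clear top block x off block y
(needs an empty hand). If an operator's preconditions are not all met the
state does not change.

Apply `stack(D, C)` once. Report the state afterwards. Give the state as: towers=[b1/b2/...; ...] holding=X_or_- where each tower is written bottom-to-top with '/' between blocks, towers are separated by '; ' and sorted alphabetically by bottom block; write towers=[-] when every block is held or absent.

towers=[A; C; D; E; F/B; G] holding=-

before: towers=[A; C; D; E; F/B; G] holding=-
pre[stack(D, C)]: holding(D) no, clear(C) yes, D≠C yes
holding(D) unmet → stack(D, C) is a no-op
after:  towers=[A; C; D; E; F/B; G] holding=-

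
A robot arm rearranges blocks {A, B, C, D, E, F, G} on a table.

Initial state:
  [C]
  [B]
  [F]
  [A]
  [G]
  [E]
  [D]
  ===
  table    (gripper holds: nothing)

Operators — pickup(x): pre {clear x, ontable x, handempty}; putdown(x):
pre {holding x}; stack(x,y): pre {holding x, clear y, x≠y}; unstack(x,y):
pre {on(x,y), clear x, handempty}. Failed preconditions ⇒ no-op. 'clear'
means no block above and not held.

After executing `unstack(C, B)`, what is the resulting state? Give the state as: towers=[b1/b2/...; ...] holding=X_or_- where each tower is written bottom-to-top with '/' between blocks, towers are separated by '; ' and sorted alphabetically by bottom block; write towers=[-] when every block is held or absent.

towers=[D/E/G/A/F/B] holding=C

before: towers=[D/E/G/A/F/B/C] holding=-
pre[unstack(C, B)]: on(C,B) yes, clear(C) yes, handempty yes
all met → apply unstack(C, B)
after:  towers=[D/E/G/A/F/B] holding=C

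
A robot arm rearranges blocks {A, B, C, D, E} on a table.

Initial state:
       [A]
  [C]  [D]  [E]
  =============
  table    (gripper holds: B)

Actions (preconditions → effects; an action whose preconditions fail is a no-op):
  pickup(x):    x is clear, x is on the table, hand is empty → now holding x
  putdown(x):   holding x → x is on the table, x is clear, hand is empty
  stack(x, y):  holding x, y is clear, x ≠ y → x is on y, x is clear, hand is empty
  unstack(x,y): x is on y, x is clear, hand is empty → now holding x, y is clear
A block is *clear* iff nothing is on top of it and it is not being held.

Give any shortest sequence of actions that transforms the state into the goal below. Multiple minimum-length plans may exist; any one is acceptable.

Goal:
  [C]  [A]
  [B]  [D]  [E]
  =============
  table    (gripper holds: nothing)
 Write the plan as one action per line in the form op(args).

putdown(B)
pickup(C)
stack(C, B)

step 1 (putdown(B)): towers=[B; C; D/A; E] holding=-
step 2 (pickup(C)): towers=[B; D/A; E] holding=C
step 3 (stack(C, B)): towers=[B/C; D/A; E] holding=-
goal check: towers=[B/C; D/A; E] holding=- — reached (length 3, optimal by BFS)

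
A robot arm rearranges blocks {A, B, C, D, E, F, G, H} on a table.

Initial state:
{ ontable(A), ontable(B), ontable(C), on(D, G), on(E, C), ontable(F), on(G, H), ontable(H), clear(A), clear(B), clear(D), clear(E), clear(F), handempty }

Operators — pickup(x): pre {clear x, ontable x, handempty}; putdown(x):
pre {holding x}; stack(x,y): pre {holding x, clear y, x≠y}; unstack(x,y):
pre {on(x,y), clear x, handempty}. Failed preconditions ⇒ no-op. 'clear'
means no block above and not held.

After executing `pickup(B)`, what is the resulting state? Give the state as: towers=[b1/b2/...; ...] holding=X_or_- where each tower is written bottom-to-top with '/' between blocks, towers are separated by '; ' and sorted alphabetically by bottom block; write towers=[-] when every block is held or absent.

towers=[A; C/E; F; H/G/D] holding=B

before: towers=[A; B; C/E; F; H/G/D] holding=-
pre[pickup(B)]: clear(B) yes, ontable(B) yes, handempty yes
all met → apply pickup(B)
after:  towers=[A; C/E; F; H/G/D] holding=B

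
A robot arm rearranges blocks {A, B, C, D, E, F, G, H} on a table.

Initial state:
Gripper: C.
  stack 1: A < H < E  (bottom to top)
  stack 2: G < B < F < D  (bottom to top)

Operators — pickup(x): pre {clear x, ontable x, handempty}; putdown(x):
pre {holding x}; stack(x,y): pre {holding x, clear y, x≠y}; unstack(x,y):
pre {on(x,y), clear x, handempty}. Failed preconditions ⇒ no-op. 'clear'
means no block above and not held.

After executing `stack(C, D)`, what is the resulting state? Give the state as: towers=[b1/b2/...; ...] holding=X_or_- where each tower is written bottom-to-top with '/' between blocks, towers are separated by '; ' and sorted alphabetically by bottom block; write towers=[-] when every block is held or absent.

before: towers=[A/H/E; G/B/F/D] holding=C
pre[stack(C, D)]: holding(C) yes, clear(D) yes, C≠D yes
all met → apply stack(C, D)
after:  towers=[A/H/E; G/B/F/D/C] holding=-

towers=[A/H/E; G/B/F/D/C] holding=-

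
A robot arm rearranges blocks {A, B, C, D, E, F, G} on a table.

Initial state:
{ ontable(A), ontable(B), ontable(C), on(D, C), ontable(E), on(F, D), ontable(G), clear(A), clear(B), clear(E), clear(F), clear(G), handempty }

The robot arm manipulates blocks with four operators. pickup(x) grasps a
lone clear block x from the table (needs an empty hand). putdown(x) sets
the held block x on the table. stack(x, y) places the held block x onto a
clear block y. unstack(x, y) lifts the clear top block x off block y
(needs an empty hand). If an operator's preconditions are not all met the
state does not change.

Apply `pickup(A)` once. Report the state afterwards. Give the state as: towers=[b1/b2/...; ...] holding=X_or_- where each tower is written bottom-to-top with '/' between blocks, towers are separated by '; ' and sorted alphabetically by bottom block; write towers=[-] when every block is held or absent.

before: towers=[A; B; C/D/F; E; G] holding=-
pre[pickup(A)]: clear(A) ✓, ontable(A) ✓, handempty ✓
all met → apply pickup(A)
after:  towers=[B; C/D/F; E; G] holding=A

towers=[B; C/D/F; E; G] holding=A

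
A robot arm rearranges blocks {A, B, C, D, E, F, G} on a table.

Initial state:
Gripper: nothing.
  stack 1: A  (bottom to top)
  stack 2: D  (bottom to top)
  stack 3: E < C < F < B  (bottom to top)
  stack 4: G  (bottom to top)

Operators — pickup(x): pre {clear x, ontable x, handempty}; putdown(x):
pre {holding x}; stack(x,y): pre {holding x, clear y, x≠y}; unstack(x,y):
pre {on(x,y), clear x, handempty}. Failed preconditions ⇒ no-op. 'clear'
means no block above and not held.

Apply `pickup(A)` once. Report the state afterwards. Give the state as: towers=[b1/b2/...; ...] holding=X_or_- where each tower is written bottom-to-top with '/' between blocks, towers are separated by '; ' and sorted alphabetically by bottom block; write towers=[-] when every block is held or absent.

towers=[D; E/C/F/B; G] holding=A

before: towers=[A; D; E/C/F/B; G] holding=-
pre[pickup(A)]: clear(A) ok, ontable(A) ok, handempty ok
all met → apply pickup(A)
after:  towers=[D; E/C/F/B; G] holding=A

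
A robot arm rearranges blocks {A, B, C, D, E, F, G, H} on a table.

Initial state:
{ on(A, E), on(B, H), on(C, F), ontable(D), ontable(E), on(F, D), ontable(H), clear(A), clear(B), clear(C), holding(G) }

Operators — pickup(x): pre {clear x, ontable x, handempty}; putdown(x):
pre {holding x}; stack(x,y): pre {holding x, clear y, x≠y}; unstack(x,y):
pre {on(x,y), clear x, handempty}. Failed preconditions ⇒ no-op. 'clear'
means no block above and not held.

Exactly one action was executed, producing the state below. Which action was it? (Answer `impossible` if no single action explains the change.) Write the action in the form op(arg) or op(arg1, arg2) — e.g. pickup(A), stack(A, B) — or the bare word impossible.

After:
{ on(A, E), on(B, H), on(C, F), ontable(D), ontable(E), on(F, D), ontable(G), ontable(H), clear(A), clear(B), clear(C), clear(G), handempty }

putdown(G)

target: towers=[D/F/C; E/A; G; H/B] holding=-
        putdown(G) → towers=[D/F/C; E/A; G; H/B] holding=-  ← match
       stack(G, A) → towers=[D/F/C; E/A/G; H/B] holding=-
       stack(G, B) → towers=[D/F/C; E/A; H/B/G] holding=-
       stack(G, C) → towers=[D/F/C/G; E/A; H/B] holding=-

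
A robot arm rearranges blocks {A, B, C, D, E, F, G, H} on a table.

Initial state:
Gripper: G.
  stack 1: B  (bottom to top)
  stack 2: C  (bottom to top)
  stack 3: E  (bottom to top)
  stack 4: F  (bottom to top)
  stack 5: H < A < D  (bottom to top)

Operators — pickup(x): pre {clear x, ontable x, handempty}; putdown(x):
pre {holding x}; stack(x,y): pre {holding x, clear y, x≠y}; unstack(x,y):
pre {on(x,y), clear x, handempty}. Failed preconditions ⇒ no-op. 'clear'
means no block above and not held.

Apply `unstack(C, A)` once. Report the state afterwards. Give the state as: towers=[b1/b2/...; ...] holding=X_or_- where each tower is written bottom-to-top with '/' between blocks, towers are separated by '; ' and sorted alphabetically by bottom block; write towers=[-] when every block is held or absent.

towers=[B; C; E; F; H/A/D] holding=G

before: towers=[B; C; E; F; H/A/D] holding=G
pre[unstack(C, A)]: on(C,A) no, clear(C) yes, handempty no
on(C,A), handempty unmet → unstack(C, A) is a no-op
after:  towers=[B; C; E; F; H/A/D] holding=G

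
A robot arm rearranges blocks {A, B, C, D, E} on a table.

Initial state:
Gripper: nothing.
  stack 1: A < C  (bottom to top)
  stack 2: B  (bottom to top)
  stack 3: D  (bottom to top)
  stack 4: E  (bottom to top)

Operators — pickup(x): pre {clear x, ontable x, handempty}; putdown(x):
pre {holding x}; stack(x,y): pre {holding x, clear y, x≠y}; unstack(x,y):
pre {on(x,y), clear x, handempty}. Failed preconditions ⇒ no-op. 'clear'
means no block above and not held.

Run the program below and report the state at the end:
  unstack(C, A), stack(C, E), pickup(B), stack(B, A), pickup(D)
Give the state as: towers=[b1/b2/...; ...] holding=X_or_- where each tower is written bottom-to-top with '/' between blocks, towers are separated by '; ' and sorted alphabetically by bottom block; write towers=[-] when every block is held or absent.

step 1 (unstack(C, A)): towers=[A; B; D; E] holding=C
step 2 (stack(C, E)): towers=[A; B; D; E/C] holding=-
step 3 (pickup(B)): towers=[A; D; E/C] holding=B
step 4 (stack(B, A)): towers=[A/B; D; E/C] holding=-
step 5 (pickup(D)): towers=[A/B; E/C] holding=D

towers=[A/B; E/C] holding=D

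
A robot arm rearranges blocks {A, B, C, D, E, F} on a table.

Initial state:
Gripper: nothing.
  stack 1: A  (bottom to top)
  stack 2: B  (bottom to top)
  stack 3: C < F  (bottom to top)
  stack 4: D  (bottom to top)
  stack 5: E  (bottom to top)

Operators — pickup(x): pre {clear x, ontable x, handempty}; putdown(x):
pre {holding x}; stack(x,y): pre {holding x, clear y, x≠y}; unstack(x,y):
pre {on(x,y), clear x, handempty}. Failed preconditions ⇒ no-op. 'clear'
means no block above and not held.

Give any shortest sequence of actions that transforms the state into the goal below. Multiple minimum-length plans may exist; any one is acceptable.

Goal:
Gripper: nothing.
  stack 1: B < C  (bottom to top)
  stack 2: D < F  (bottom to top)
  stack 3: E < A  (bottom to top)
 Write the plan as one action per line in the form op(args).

step 1 (unstack(F, C)): towers=[A; B; C; D; E] holding=F
step 2 (stack(F, D)): towers=[A; B; C; D/F; E] holding=-
step 3 (pickup(A)): towers=[B; C; D/F; E] holding=A
step 4 (stack(A, E)): towers=[B; C; D/F; E/A] holding=-
step 5 (pickup(C)): towers=[B; D/F; E/A] holding=C
step 6 (stack(C, B)): towers=[B/C; D/F; E/A] holding=-
goal check: towers=[B/C; D/F; E/A] holding=- — reached (length 6, optimal by BFS)

unstack(F, C)
stack(F, D)
pickup(A)
stack(A, E)
pickup(C)
stack(C, B)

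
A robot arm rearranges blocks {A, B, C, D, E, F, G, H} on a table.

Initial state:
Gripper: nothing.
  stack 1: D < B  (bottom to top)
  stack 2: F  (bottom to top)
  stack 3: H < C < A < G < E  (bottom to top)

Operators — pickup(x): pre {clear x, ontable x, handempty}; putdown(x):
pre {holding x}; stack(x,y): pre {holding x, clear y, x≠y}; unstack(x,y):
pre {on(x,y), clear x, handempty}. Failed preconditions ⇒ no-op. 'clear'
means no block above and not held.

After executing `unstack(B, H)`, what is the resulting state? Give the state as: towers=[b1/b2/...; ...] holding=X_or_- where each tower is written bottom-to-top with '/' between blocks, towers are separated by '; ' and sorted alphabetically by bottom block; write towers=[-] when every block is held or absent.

towers=[D/B; F; H/C/A/G/E] holding=-

before: towers=[D/B; F; H/C/A/G/E] holding=-
pre[unstack(B, H)]: on(B,H) ✗, clear(B) ✓, handempty ✓
on(B,H) unmet → unstack(B, H) is a no-op
after:  towers=[D/B; F; H/C/A/G/E] holding=-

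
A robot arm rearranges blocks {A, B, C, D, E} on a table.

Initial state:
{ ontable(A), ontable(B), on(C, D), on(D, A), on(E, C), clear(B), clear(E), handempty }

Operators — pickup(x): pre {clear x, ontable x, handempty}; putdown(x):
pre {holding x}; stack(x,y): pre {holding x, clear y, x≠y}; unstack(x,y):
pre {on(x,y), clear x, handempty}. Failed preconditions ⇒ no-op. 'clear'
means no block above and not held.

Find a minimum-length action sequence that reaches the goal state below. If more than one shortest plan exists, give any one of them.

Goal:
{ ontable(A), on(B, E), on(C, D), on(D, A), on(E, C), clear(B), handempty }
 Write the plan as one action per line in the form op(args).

pickup(B)
stack(B, E)

step 1 (pickup(B)): towers=[A/D/C/E] holding=B
step 2 (stack(B, E)): towers=[A/D/C/E/B] holding=-
goal check: towers=[A/D/C/E/B] holding=- — reached (length 2, optimal by BFS)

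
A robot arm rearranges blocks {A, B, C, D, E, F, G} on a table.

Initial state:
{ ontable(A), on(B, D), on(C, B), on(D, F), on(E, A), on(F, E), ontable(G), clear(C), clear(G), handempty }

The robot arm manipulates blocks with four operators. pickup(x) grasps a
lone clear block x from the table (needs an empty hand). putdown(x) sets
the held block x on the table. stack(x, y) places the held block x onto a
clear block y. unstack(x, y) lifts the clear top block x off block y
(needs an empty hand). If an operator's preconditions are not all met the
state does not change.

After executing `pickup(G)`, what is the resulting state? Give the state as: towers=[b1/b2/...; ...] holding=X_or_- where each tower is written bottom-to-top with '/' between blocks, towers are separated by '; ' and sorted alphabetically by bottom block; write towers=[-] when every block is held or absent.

towers=[A/E/F/D/B/C] holding=G

before: towers=[A/E/F/D/B/C; G] holding=-
pre[pickup(G)]: clear(G) ok, ontable(G) ok, handempty ok
all met → apply pickup(G)
after:  towers=[A/E/F/D/B/C] holding=G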